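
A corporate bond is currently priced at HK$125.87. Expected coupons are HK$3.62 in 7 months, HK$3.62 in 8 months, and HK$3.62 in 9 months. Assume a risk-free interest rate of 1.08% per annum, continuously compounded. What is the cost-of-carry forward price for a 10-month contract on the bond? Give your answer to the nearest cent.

HK$116.13

PV(coupons) I = 3.62·e^(−0.0108·7/12) + 3.62·e^(−0.0108·8/12) + 3.62·e^(−0.0108·9/12)
I = 3.5973 + 3.5940 + 3.5908 = 10.7821
F = (S − I)·e^(rT) = (125.87 − 10.7821) · e^(0.0108·10/12)
= 115.0879 · e^0.009000 = 115.0879 × 1.009041 = HK$116.13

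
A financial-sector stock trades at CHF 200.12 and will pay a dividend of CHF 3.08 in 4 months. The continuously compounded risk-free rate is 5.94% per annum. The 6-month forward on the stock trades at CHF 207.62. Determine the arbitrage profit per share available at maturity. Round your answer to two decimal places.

PV(dividends) I = 3.08·e^(−0.0594·4/12) = 3.0196
Fair forward F* = (S − I)·e^(rT) = (200.12 − 3.0196)·e^0.029700 = 197.1004 × 1.030145 = 203.0420
Market CHF 207.62 > fair 203.0420: forward overpriced → cash-and-carry (borrow at r, buy the stock and collect the dividends, short the forward).
Profit at T = |F_mkt − F*| = |207.62 − 203.0420| = CHF 4.58 per share

CHF 4.58 per share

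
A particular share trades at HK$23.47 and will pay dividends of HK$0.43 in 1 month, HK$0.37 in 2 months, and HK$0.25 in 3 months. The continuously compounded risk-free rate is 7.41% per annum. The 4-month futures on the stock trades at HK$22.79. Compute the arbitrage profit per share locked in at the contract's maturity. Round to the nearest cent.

HK$0.20 per share

PV(dividends) I = 0.43·e^(−0.0741·1/12) + 0.37·e^(−0.0741·2/12) + 0.25·e^(−0.0741·3/12) = 1.0382
Fair futures F* = (S − I)·e^(rT) = (23.47 − 1.0382)·e^0.024700 = 22.4318 × 1.025008 = 22.9928
Market HK$22.79 < fair 22.9928: forward underpriced → reverse cash-and-carry (short the stock, invest proceeds at r, pay the dividends, go long the forward).
Profit at T = |F_mkt − F*| = |22.79 − 22.9928| = HK$0.20 per share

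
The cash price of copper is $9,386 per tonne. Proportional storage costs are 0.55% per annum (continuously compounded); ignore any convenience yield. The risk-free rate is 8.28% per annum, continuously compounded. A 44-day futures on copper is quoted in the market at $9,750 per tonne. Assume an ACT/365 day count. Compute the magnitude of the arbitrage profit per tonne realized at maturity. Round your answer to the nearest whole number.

Fair futures: F* = S·e^(carry·T), with carry = (r + u) = 0.0828 + 0.0055 = 0.0883
F* = 9386 · e^(0.0883 × 44/365) = 9386 · e^0.010644 = 9386 × 1.010701 = $9486.4396
Market $9750 > fair $9486.4396: forward overpriced → cash-and-carry (buy spot, short the forward).
At maturity, profit = |F_mkt − F*| = |9750 − 9486.4396| = $264 per tonne

$264 per tonne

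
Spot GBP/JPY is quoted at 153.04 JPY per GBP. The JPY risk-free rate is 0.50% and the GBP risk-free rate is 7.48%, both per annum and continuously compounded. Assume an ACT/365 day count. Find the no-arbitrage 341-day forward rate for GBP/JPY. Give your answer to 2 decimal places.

143.38

F = S·e^((r_JPY − r_GBP)T) = 153.04 · e^((0.0050 − 0.0748) × 341/365)
= 153.04 · e^-0.065210 = 153.04 × 0.936871
F = 143.38 JPY per GBP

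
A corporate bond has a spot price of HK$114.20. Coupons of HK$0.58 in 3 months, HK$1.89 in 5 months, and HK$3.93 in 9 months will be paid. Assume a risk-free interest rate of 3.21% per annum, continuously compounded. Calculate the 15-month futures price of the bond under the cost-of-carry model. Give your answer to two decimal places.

PV(coupons) I = 0.58·e^(−0.0321·3/12) + 1.89·e^(−0.0321·5/12) + 3.93·e^(−0.0321·9/12)
I = 0.5754 + 1.8649 + 3.8365 = 6.2768
F = (S − I)·e^(rT) = (114.20 − 6.2768) · e^(0.0321·15/12)
= 107.9232 · e^0.040125 = 107.9232 × 1.040941 = HK$112.34

HK$112.34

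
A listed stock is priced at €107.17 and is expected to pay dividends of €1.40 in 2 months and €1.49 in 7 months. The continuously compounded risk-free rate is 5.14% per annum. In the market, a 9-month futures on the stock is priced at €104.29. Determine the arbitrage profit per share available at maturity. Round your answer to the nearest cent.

€4.15 per share

PV(dividends) I = 1.40·e^(−0.0514·2/12) + 1.49·e^(−0.0514·7/12) = 2.8340
Fair futures F* = (S − I)·e^(rT) = (107.17 − 2.8340)·e^0.038550 = 104.3360 × 1.039303 = 108.4367
Market €104.29 < fair 108.4367: forward underpriced → reverse cash-and-carry (short the stock, invest proceeds at r, pay the dividends, go long the forward).
Profit at T = |F_mkt − F*| = |104.29 − 108.4367| = €4.15 per share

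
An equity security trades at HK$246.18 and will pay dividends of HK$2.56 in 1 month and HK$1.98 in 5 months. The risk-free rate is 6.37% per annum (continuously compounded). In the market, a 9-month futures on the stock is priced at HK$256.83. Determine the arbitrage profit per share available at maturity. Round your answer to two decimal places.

HK$3.30 per share

PV(dividends) I = 2.56·e^(−0.0637·1/12) + 1.98·e^(−0.0637·5/12) = 4.4746
Fair futures F* = (S − I)·e^(rT) = (246.18 − 4.4746)·e^0.047775 = 241.7054 × 1.048935 = 253.5333
Market HK$256.83 > fair 253.5333: forward overpriced → cash-and-carry (borrow at r, buy the stock and collect the dividends, short the forward).
Profit at T = |F_mkt − F*| = |256.83 − 253.5333| = HK$3.30 per share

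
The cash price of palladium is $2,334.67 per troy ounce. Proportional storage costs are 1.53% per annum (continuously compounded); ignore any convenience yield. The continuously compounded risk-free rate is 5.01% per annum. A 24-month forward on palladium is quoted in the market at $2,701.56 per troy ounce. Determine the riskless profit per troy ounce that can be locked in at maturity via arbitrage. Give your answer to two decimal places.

Fair forward: F* = S·e^(carry·T), with carry = (r + u) = 0.0501 + 0.0153 = 0.0654
F* = 2334.67 · e^(0.0654 × 24/12) = 2334.67 · e^0.13080000 = 2334.67 × 1.13973981 = $2660.9163
Market $2701.56 > fair $2660.9163: forward overpriced → cash-and-carry (buy spot, short the forward).
At maturity, profit = |F_mkt − F*| = |2701.56 − 2660.9163| = $40.64 per troy ounce

$40.64 per troy ounce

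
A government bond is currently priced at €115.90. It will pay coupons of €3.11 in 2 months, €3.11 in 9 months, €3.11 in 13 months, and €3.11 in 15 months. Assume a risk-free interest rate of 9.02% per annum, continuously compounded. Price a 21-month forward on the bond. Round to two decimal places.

PV(coupons) I = 3.11·e^(−0.0902·2/12) + 3.11·e^(−0.0902·9/12) + 3.11·e^(−0.0902·13/12) + 3.11·e^(−0.0902·15/12)
I = 3.0636 + 2.9066 + 2.8205 + 2.7784 = 11.5691
F = (S − I)·e^(rT) = (115.90 − 11.5691) · e^(0.0902·21/12)
= 104.3309 · e^0.157850 = 104.3309 × 1.170991 = €122.17

€122.17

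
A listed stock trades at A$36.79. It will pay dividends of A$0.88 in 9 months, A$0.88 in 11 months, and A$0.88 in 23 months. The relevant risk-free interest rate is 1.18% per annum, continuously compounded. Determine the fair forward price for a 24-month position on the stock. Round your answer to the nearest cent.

A$35.00

PV(dividends) I = 0.88·e^(−0.0118·9/12) + 0.88·e^(−0.0118·11/12) + 0.88·e^(−0.0118·23/12)
I = 0.8722 + 0.8705 + 0.8603 = 2.6030
F = (S − I)·e^(rT) = (36.79 − 2.6030) · e^(0.0118·24/12)
= 34.1870 · e^0.023600 = 34.1870 × 1.023881 = A$35.00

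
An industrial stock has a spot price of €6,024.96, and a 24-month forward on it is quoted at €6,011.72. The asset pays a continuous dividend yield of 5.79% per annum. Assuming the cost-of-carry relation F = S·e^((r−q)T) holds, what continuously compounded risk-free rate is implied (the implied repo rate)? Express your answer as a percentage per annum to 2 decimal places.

From F = S·e^((r−q)T): (r − q) = ln(F/S)/T
ln(6011.72/6024.96) = ln(0.997802) = -0.002200
(r − q) = -0.002200 / (24/12) = -0.001100
r = ln(F/S)/T + q = -0.001100 + 0.0579 = 0.056800
r = 5.68%

5.68%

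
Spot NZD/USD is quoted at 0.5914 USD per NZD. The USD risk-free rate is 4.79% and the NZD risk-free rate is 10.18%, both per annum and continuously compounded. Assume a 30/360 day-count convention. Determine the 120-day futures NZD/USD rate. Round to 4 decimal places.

0.5809

F = S·e^((r_USD − r_NZD)T) = 0.5914 · e^((0.0479 − 0.1018) × 120/360)
= 0.5914 · e^-0.017967 = 0.5914 × 0.982193
F = 0.5809 USD per NZD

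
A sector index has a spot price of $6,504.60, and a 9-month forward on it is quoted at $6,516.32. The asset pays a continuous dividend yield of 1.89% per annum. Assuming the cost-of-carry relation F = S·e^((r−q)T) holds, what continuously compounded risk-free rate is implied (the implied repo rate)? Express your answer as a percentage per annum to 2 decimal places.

From F = S·e^((r−q)T): (r − q) = ln(F/S)/T
ln(6516.32/6504.60) = ln(1.001802) = 0.001800
(r − q) = 0.001800 / (9/12) = 0.002400
r = ln(F/S)/T + q = 0.002400 + 0.0189 = 0.021300
r = 2.13%

2.13%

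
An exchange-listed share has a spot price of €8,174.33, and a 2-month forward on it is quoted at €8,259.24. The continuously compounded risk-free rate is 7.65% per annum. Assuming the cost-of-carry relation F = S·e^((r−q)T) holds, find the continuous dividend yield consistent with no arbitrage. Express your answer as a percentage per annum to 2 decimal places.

1.45%

From F = S·e^((r−q)T): (r − q) = ln(F/S)/T
ln(8259.24/8174.33) = ln(1.010387) = 0.010333
(r − q) = 0.010333 / (2/12) = 0.061998
q = r − ln(F/S)/T = 0.0765 − 0.061998 = 0.014502
q = 1.45%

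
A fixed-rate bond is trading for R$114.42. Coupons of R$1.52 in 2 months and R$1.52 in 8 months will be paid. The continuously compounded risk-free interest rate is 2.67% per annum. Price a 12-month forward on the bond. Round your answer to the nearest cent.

PV(coupons) I = 1.52·e^(−0.0267·2/12) + 1.52·e^(−0.0267·8/12)
I = 1.5133 + 1.4932 = 3.0065
F = (S − I)·e^(rT) = (114.42 − 3.0065) · e^(0.0267·12/12)
= 111.4135 · e^0.026700 = 111.4135 × 1.027060 = R$114.43

R$114.43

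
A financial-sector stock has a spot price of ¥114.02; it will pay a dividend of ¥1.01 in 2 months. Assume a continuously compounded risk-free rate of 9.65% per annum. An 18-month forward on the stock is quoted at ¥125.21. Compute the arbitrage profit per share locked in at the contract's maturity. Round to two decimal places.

PV(dividends) I = 1.01·e^(−0.0965·2/12) = 0.9939
Fair forward F* = (S − I)·e^(rT) = (114.02 − 0.9939)·e^0.144750 = 113.0261 × 1.155751 = 130.6300
Market ¥125.21 < fair 130.6300: forward underpriced → reverse cash-and-carry (short the stock, invest proceeds at r, pay the dividends, go long the forward).
Profit at T = |F_mkt − F*| = |125.21 − 130.6300| = ¥5.42 per share

¥5.42 per share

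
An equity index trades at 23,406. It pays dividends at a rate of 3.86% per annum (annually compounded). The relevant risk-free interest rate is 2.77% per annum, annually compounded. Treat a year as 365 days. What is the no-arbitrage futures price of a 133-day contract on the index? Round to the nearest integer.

F = S · (1+r)^T / (1+q)^T
= 23406 × 1.010006 / 1.013896 = 23406 × 0.996163
F = 23,316

23,316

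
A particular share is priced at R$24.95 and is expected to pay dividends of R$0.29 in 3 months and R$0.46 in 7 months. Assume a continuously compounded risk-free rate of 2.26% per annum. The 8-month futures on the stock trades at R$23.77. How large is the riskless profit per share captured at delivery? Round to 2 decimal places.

R$0.81 per share

PV(dividends) I = 0.29·e^(−0.0226·3/12) + 0.46·e^(−0.0226·7/12) = 0.7423
Fair futures F* = (S − I)·e^(rT) = (24.95 − 0.7423)·e^0.015067 = 24.2077 × 1.015181 = 24.5752
Market R$23.77 < fair 24.5752: forward underpriced → reverse cash-and-carry (short the stock, invest proceeds at r, pay the dividends, go long the forward).
Profit at T = |F_mkt − F*| = |23.77 − 24.5752| = R$0.81 per share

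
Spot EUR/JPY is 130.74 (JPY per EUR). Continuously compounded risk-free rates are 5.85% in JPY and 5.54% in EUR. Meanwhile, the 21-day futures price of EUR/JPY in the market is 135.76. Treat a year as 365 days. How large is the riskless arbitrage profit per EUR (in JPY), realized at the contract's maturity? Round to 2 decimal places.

5.00 per EUR (in JPY)

Fair futures: F* = S·e^(carry·T), with carry = (r_JPY − r_EUR) = 0.0585 − 0.0554 = 0.0031
F* = 130.74 · e^(0.0031 × 21/365) = 130.74 · e^0.000178 = 130.74 × 1.000178 = 130.7633
Market 135.76 > fair 130.7633: forward overpriced → cash-and-carry (buy spot, short the forward).
At maturity, profit = |F_mkt − F*| = |135.76 − 130.7633| = 5.00 per EUR (in JPY)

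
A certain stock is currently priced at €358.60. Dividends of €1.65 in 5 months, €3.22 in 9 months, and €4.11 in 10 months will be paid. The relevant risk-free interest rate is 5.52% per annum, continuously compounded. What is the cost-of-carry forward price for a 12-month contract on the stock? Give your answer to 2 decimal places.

€369.83

PV(dividends) I = 1.65·e^(−0.0552·5/12) + 3.22·e^(−0.0552·9/12) + 4.11·e^(−0.0552·10/12)
I = 1.6125 + 3.0894 + 3.9252 = 8.6271
F = (S − I)·e^(rT) = (358.60 − 8.6271) · e^(0.0552·12/12)
= 349.9729 · e^0.055200 = 349.9729 × 1.056752 = €369.83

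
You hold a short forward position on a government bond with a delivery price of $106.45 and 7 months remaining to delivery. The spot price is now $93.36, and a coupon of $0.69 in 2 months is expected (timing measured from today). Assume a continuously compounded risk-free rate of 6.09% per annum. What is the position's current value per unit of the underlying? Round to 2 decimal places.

$10.06

PV(remaining coupons) I = 0.69·e^(−0.0609·2/12) = 0.6830
Current forward F = (S − I)·e^(rT) = (93.36 − 0.6830)·e^(0.0609·7/12) = 92.6770 × 1.036164 = 96.0286
Value (long) = (F − K)·e^(−rT) = (96.0286 − 106.45) × 0.965099 = -10.0577
Short position value = −(long value) = $10.06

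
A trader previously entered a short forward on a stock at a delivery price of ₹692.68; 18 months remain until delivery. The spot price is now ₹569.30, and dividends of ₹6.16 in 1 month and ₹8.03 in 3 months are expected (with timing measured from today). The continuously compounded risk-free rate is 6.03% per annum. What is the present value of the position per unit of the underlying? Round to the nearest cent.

PV(remaining dividends) I = 6.16·e^(−0.0603·1/12) + 8.03·e^(−0.0603·3/12) = 14.0390
Current forward F = (S − I)·e^(rT) = (569.30 − 14.0390)·e^(0.0603·18/12) = 555.2610 × 1.094667 = 607.8259
Value (long) = (F − K)·e^(−rT) = (607.8259 − 692.68) × 0.913520 = -77.5159
Short position value = −(long value) = ₹77.52

₹77.52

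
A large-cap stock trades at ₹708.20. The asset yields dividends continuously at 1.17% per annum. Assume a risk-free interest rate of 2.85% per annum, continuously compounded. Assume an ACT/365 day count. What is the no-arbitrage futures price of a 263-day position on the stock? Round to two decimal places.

₹716.83

F = S·e^((r − q)T) = 708.20 · e^((0.0285 − 0.0117) × 263/365)
= 708.20 · e^0.012105 = 708.20 × 1.012179
F = ₹716.83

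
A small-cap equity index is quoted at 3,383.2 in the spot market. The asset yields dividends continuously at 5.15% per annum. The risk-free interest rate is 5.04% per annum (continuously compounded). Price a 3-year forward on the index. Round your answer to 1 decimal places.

3,372.1

F = S·e^((r − q)T) = 3383.2 · e^((0.0504 − 0.0515) × 3)
= 3383.2 · e^-0.003300 = 3383.2 × 0.996705
F = 3,372.1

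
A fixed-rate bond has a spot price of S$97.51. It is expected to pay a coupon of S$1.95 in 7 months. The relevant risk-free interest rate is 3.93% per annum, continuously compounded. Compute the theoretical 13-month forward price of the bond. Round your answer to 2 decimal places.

S$99.76

PV(coupons) I = 1.95·e^(−0.0393·7/12)
I = 1.9058
F = (S − I)·e^(rT) = (97.51 − 1.9058) · e^(0.0393·13/12)
= 95.6042 · e^0.042575 = 95.6042 × 1.043494 = S$99.76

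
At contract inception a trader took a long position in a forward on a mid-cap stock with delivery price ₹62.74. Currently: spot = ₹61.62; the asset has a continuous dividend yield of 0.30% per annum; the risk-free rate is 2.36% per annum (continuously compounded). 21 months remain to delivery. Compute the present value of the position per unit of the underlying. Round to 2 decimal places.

₹1.10

Current fair forward for the remaining 21 months: F = S·e^((r − q)·T), (r − q) = 0.0236 − 0.0030 = 0.0206
F = 61.62 · e^(0.0206 × 21/12) = 61.62 × 1.036708 = 63.8819
Value of long forward = (F − K)·e^(−rT) = (63.8819 − 62.74) · e^(−0.0236·21/12)
= 1.1419 × 0.959541 = 1.10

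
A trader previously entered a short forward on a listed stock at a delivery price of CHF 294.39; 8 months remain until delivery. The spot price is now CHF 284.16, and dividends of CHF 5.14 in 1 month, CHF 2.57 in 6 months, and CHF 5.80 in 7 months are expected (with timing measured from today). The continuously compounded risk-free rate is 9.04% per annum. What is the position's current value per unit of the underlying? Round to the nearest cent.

CHF 6.07

PV(remaining dividends) I = 5.14·e^(−0.0904·1/12) + 2.57·e^(−0.0904·6/12) + 5.80·e^(−0.0904·7/12) = 13.0599
Current forward F = (S − I)·e^(rT) = (284.16 − 13.0599)·e^(0.0904·8/12) = 271.1001 × 1.062120 = 287.9408
Value (long) = (F − K)·e^(−rT) = (287.9408 − 294.39) × 0.941513 = -6.0720
Short position value = −(long value) = CHF 6.07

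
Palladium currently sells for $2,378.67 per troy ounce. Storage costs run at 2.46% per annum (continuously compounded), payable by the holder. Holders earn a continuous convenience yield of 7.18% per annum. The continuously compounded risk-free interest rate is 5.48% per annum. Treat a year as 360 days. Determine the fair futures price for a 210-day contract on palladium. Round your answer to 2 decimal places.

Net carry = r + u − y = 0.0548 + 0.0246 − 0.0718 = 0.0076
F = S·e^((r+u−y)T) = 2378.67 · e^(0.0076 × 210/360) = 2378.67 · e^0.00443333
= 2378.67 × 1.00444317 = $2,389.24 per troy ounce

$2,389.24 per troy ounce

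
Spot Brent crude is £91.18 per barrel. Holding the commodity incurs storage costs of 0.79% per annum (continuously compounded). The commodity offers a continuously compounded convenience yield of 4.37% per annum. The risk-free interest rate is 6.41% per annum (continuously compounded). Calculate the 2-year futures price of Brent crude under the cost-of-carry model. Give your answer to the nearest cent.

£96.49 per barrel

Net carry = r + u − y = 0.0641 + 0.0079 − 0.0437 = 0.0283
F = S·e^((r+u−y)T) = 91.18 · e^(0.0283 × 2) = 91.18 · e^0.056600
= 91.18 × 1.058232 = £96.49 per barrel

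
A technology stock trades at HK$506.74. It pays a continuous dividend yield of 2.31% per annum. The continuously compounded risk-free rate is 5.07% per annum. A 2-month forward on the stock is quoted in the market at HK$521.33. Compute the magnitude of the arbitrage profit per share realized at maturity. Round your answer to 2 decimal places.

HK$12.25 per share

Fair forward: F* = S·e^(carry·T), with carry = (r − q) = 0.0507 − 0.0231 = 0.0276
F* = 506.74 · e^(0.0276 × 2/12) = 506.74 · e^0.004600 = 506.74 × 1.004611 = HK$509.0766
Market HK$521.33 > fair HK$509.0766: forward overpriced → cash-and-carry (buy spot, short the forward).
At maturity, profit = |F_mkt − F*| = |521.33 − 509.0766| = HK$12.25 per share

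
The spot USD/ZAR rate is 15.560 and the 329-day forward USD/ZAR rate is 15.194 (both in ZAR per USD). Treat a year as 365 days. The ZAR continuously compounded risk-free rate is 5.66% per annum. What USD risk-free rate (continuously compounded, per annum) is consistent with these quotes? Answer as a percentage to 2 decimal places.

8.30%

F = S·e^((r_ZAR − r_USD)T) ⇒ r_USD = r_ZAR − ln(F/S)/T
ln(15.194/15.560) = -0.023803; /(329/365) = -0.026408
r_USD = 0.0566 + 0.026408 = 0.083008
r_USD = 8.30%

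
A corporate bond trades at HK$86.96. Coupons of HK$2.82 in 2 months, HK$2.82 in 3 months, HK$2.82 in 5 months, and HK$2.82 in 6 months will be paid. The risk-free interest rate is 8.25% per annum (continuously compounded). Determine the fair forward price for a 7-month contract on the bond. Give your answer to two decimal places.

PV(coupons) I = 2.82·e^(−0.0825·2/12) + 2.82·e^(−0.0825·3/12) + 2.82·e^(−0.0825·5/12) + 2.82·e^(−0.0825·6/12)
I = 2.7815 + 2.7624 + 2.7247 + 2.7060 = 10.9746
F = (S − I)·e^(rT) = (86.96 − 10.9746) · e^(0.0825·7/12)
= 75.9854 · e^0.048125 = 75.9854 × 1.049302 = HK$79.73

HK$79.73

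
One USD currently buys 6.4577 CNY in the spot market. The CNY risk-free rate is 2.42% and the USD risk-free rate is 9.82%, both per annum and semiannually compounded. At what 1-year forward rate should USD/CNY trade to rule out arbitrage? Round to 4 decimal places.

By covered interest parity, F = S · (1+r_CNY/2)^(2T) / (1+r_USD/2)^(2T)
= 6.4577 × 1.024346 / 1.100611 = 6.4577 × 0.930707
F = 6.0102 CNY per USD

6.0102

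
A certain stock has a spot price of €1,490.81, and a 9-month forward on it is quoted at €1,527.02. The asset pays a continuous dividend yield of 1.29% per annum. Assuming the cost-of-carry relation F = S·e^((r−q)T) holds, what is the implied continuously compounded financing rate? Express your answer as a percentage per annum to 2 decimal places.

From F = S·e^((r−q)T): (r − q) = ln(F/S)/T
ln(1527.02/1490.81) = ln(1.024289) = 0.023999
(r − q) = 0.023999 / (9/12) = 0.031999
r = ln(F/S)/T + q = 0.031999 + 0.0129 = 0.044899
r = 4.49%

4.49%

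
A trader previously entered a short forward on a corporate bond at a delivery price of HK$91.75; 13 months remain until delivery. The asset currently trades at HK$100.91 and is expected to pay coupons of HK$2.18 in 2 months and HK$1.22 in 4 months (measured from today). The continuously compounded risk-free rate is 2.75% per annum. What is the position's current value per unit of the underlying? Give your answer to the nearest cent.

PV(remaining coupons) I = 2.18·e^(−0.0275·2/12) + 1.22·e^(−0.0275·4/12) = 3.3789
Current forward F = (S − I)·e^(rT) = (100.91 − 3.3789)·e^(0.0275·13/12) = 97.5311 × 1.030240 = 100.4804
Value (long) = (F − K)·e^(−rT) = (100.4804 − 91.75) × 0.970648 = 8.4741
Short position value = −(long value) = -HK$8.47

-HK$8.47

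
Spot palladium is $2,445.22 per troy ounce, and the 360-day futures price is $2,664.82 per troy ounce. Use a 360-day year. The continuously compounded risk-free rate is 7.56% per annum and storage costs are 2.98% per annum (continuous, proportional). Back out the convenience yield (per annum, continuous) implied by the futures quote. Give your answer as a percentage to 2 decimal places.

F = S·e^((r+u−y)T) ⇒ (r+u−y) = ln(F/S)/T
ln(2664.82/2445.22) = 0.086001; /T ⇒ 0.086001
y = r + u − ln(F/S)/T = 0.0756 + 0.0298 − 0.086001 = 0.019399
y = 1.94%

1.94%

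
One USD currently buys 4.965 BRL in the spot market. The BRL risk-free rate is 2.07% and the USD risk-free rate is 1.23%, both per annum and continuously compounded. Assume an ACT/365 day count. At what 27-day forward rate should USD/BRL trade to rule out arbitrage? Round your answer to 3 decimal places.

4.968

F = S·e^((r_BRL − r_USD)T) = 4.965 · e^((0.0207 − 0.0123) × 27/365)
= 4.965 · e^0.000621 = 4.965 × 1.000621
F = 4.968 BRL per USD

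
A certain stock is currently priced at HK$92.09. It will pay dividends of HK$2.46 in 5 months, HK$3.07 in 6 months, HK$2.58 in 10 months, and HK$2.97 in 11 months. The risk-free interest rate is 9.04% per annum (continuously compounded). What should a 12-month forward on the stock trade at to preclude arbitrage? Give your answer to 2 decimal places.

HK$89.39

PV(dividends) I = 2.46·e^(−0.0904·5/12) + 3.07·e^(−0.0904·6/12) + 2.58·e^(−0.0904·10/12) + 2.97·e^(−0.0904·11/12)
I = 2.3691 + 2.9343 + 2.3928 + 2.7338 = 10.4300
F = (S − I)·e^(rT) = (92.09 − 10.4300) · e^(0.0904·12/12)
= 81.6600 · e^0.090400 = 81.6600 × 1.094612 = HK$89.39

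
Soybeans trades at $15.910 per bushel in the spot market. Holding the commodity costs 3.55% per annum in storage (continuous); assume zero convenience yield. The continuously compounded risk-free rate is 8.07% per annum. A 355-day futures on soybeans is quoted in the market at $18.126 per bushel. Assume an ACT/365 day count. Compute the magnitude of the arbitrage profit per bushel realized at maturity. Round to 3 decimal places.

$0.312 per bushel

Fair futures: F* = S·e^(carry·T), with carry = (r + u) = 0.0807 + 0.0355 = 0.1162
F* = 15.910 · e^(0.1162 × 355/365) = 15.910 · e^0.113016 = 15.910 × 1.119650 = $17.8136
Market $18.126 > fair $17.8136: forward overpriced → cash-and-carry (buy spot, short the forward).
At maturity, profit = |F_mkt − F*| = |18.126 − 17.8136| = $0.312 per bushel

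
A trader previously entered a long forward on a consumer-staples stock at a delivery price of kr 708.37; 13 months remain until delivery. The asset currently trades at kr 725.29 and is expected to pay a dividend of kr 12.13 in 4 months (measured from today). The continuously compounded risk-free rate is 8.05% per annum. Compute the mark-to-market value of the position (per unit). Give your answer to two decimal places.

PV(remaining dividends) I = 12.13·e^(−0.0805·4/12) = 11.8088
Current forward F = (S − I)·e^(rT) = (725.29 − 11.8088)·e^(0.0805·13/12) = 713.4812 × 1.091124 = 778.4965
Value (long) = (F − K)·e^(−rT) = (778.4965 − 708.37) × 0.916486 = 64.2700
Value = kr 64.27

kr 64.27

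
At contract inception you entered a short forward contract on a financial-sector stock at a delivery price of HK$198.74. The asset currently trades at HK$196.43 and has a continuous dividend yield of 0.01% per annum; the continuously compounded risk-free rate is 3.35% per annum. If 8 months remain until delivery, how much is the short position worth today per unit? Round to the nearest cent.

Current fair forward for the remaining 8 months: F = S·e^((r − q)·T), (r − q) = 0.0335 − 0.0001 = 0.0334
F = 196.43 · e^(0.0334 × 8/12) = 196.43 × 1.022516 = 200.8528
Value of long forward = (F − K)·e^(−rT) = (200.8528 − 198.74) · e^(−0.0335·8/12)
= 2.1128 × 0.977914 = 2.07
Short position value = −(long value) = -HK$2.07

-HK$2.07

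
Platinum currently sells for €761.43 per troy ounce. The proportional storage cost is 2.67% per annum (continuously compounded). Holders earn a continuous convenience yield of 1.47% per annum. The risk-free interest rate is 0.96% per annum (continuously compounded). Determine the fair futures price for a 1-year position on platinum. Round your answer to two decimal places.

€778.06 per troy ounce

Net carry = r + u − y = 0.0096 + 0.0267 − 0.0147 = 0.0216
F = S·e^((r+u−y)T) = 761.43 · e^(0.0216 × 1) = 761.43 · e^0.021600
= 761.43 × 1.021835 = €778.06 per troy ounce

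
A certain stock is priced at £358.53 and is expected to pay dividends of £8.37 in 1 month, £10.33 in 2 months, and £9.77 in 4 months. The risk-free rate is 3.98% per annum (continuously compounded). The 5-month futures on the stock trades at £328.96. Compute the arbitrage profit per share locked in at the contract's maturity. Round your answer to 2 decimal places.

£6.85 per share

PV(dividends) I = 8.37·e^(−0.0398·1/12) + 10.33·e^(−0.0398·2/12) + 9.77·e^(−0.0398·4/12) = 28.2452
Fair futures F* = (S − I)·e^(rT) = (358.53 − 28.2452)·e^0.016583 = 330.2848 × 1.016721 = 335.8075
Market £328.96 < fair 335.8075: forward underpriced → reverse cash-and-carry (short the stock, invest proceeds at r, pay the dividends, go long the forward).
Profit at T = |F_mkt − F*| = |328.96 − 335.8075| = £6.85 per share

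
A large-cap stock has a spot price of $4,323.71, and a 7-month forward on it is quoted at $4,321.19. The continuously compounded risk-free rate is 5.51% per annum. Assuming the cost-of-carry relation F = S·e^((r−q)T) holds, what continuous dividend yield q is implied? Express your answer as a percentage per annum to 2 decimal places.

From F = S·e^((r−q)T): (r − q) = ln(F/S)/T
ln(4321.19/4323.71) = ln(0.999417) = -0.000583
(r − q) = -0.000583 / (7/12) = -0.000999
q = r − ln(F/S)/T = 0.0551 + 0.000999 = 0.056099
q = 5.61%

5.61%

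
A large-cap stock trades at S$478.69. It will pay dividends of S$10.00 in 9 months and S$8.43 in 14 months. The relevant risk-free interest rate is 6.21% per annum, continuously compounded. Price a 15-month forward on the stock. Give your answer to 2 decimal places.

PV(dividends) I = 10.00·e^(−0.0621·9/12) + 8.43·e^(−0.0621·14/12)
I = 9.5449 + 7.8408 = 17.3857
F = (S − I)·e^(rT) = (478.69 − 17.3857) · e^(0.0621·15/12)
= 461.3043 · e^0.077625 = 461.3043 × 1.080717 = S$498.54

S$498.54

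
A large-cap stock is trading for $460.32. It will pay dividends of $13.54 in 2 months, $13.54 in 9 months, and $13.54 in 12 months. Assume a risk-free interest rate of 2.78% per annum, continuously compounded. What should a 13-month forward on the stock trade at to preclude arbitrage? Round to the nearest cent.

PV(dividends) I = 13.54·e^(−0.0278·2/12) + 13.54·e^(−0.0278·9/12) + 13.54·e^(−0.0278·12/12)
I = 13.4774 + 13.2606 + 13.1688 = 39.9068
F = (S − I)·e^(rT) = (460.32 − 39.9068) · e^(0.0278·13/12)
= 420.4132 · e^0.030117 = 420.4132 × 1.030575 = $433.27

$433.27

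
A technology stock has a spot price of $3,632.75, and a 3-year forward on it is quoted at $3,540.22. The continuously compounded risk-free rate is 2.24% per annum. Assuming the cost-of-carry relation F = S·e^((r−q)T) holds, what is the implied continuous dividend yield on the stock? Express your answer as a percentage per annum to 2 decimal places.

From F = S·e^((r−q)T): (r − q) = ln(F/S)/T
ln(3540.22/3632.75) = ln(0.974529) = -0.025801
(r − q) = -0.025801 / (3) = -0.008600
q = r − ln(F/S)/T = 0.0224 + 0.008600 = 0.031000
q = 3.10%

3.10%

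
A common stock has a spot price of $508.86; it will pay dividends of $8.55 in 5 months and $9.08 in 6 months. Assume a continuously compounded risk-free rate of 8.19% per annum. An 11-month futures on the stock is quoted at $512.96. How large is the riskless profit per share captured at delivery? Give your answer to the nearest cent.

$17.27 per share

PV(dividends) I = 8.55·e^(−0.0819·5/12) + 9.08·e^(−0.0819·6/12) = 16.9788
Fair futures F* = (S − I)·e^(rT) = (508.86 − 16.9788)·e^0.075075 = 491.8812 × 1.077965 = 530.2307
Market $512.96 < fair 530.2307: forward underpriced → reverse cash-and-carry (short the stock, invest proceeds at r, pay the dividends, go long the forward).
Profit at T = |F_mkt − F*| = |512.96 − 530.2307| = $17.27 per share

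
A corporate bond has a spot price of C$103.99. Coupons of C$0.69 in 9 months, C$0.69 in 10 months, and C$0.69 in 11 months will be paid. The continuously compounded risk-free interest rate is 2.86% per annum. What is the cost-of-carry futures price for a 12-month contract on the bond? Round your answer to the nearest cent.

C$104.93

PV(coupons) I = 0.69·e^(−0.0286·9/12) + 0.69·e^(−0.0286·10/12) + 0.69·e^(−0.0286·11/12)
I = 0.6754 + 0.6737 + 0.6721 = 2.0212
F = (S − I)·e^(rT) = (103.99 − 2.0212) · e^(0.0286·12/12)
= 101.9688 · e^0.028600 = 101.9688 × 1.029013 = C$104.93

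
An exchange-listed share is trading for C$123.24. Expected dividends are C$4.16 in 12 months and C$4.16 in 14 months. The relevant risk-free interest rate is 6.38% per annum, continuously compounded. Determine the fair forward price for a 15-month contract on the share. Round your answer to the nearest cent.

C$125.06

PV(dividends) I = 4.16·e^(−0.0638·12/12) + 4.16·e^(−0.0638·14/12)
I = 3.9029 + 3.8616 = 7.7645
F = (S − I)·e^(rT) = (123.24 − 7.7645) · e^(0.0638·15/12)
= 115.4755 · e^0.079750 = 115.4755 × 1.083016 = C$125.06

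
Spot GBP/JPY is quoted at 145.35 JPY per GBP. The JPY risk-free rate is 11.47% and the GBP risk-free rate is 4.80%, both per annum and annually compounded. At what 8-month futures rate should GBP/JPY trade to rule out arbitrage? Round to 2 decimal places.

By covered interest parity, F = S · (1+r_JPY)^T / (1+r_GBP)^T
= 145.35 × 1.075075 / 1.031749 = 145.35 × 1.041993
F = 151.45 JPY per GBP

151.45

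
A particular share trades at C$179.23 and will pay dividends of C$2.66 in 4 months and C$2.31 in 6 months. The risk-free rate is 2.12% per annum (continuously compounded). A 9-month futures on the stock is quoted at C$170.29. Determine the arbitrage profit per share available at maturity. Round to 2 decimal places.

C$6.81 per share

PV(dividends) I = 2.66·e^(−0.0212·4/12) + 2.31·e^(−0.0212·6/12) = 4.9269
Fair futures F* = (S − I)·e^(rT) = (179.23 − 4.9269)·e^0.015900 = 174.3031 × 1.016027 = 177.0967
Market C$170.29 < fair 177.0967: forward underpriced → reverse cash-and-carry (short the stock, invest proceeds at r, pay the dividends, go long the forward).
Profit at T = |F_mkt − F*| = |170.29 − 177.0967| = C$6.81 per share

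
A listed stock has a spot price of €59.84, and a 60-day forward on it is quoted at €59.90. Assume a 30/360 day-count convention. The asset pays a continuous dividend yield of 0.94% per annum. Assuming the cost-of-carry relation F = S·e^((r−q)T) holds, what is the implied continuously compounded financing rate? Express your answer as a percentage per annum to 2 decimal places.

From F = S·e^((r−q)T): (r − q) = ln(F/S)/T
ln(59.90/59.84) = ln(1.001003) = 0.001002
(r − q) = 0.001002 / (60/360) = 0.006012
r = ln(F/S)/T + q = 0.006012 + 0.0094 = 0.015412
r = 1.54%

1.54%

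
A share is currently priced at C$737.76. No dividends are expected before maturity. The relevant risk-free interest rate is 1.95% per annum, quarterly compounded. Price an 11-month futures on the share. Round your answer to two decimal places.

F = S · (1+r/4)^(4T)
= 737.76 × 1.017992
F = C$751.03

C$751.03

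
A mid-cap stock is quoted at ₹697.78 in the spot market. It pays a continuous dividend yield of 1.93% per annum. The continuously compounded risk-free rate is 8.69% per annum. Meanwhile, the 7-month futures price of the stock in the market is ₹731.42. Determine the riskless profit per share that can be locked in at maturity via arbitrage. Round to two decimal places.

Fair futures: F* = S·e^(carry·T), with carry = (r − q) = 0.0869 − 0.0193 = 0.0676
F* = 697.78 · e^(0.0676 × 7/12) = 697.78 · e^0.039433 = 697.78 × 1.040221 = ₹725.8454
Market ₹731.42 > fair ₹725.8454: forward overpriced → cash-and-carry (buy spot, short the forward).
At maturity, profit = |F_mkt − F*| = |731.42 − 725.8454| = ₹5.57 per share

₹5.57 per share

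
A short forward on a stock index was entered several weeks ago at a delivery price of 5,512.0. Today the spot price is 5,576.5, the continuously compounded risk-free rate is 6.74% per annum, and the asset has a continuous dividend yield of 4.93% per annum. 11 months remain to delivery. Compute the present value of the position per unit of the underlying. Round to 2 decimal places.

-148.34

Current fair forward for the remaining 11 months: F = S·e^((r − q)·T), (r − q) = 0.0674 − 0.0493 = 0.0181
F = 5576.5 · e^(0.0181 × 11/12) = 5576.5 × 1.01673007 = 5669.7952
Value of long forward = (F − K)·e^(−rT) = (5669.7952 − 5512.0) · e^(−0.0674·11/12)
= 157.7952 × 0.94008655 = 148.34
Short position value = −(long value) = -148.34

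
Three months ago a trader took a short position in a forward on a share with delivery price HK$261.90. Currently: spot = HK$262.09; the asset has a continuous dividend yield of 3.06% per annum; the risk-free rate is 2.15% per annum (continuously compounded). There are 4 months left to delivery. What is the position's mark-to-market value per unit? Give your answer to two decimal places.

Current fair forward for the remaining 4 months: F = S·e^((r − q)·T), (r − q) = 0.0215 − 0.0306 = -0.0091
F = 262.09 · e^(-0.0091 × 4/12) = 262.09 × 0.996971 = 261.2961
Value of long forward = (F − K)·e^(−rT) = (261.2961 − 261.90) · e^(−0.0215·4/12)
= -0.6039 × 0.992859 = -0.60
Short position value = −(long value) = HK$0.60

HK$0.60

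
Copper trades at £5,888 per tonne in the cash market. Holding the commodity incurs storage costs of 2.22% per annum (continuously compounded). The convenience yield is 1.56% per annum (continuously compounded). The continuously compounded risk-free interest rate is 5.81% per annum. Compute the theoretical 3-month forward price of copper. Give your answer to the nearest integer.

Net carry = r + u − y = 0.0581 + 0.0222 − 0.0156 = 0.0647
F = S·e^((r+u−y)T) = 5888 · e^(0.0647 × 3/12) = 5888 · e^0.016175
= 5888 × 1.016307 = £5,984 per tonne

£5,984 per tonne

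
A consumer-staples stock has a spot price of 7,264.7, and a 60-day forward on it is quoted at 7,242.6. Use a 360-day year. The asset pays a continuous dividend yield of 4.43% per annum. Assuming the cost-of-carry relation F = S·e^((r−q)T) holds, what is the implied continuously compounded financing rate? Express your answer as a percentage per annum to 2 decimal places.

From F = S·e^((r−q)T): (r − q) = ln(F/S)/T
ln(7242.6/7264.7) = ln(0.996958) = -0.003047
(r − q) = -0.003047 / (60/360) = -0.018282
r = ln(F/S)/T + q = -0.018282 + 0.0443 = 0.026018
r = 2.60%

2.60%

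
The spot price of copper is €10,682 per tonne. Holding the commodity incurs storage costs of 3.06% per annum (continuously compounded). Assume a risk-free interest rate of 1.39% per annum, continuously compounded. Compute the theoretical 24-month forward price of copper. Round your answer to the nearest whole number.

€11,676 per tonne

Net carry = r + u − y = 0.0139 + 0.0306 − 0.0000 = 0.0445
F = S·e^((r+u−y)T) = 10682 · e^(0.0445 × 24/12) = 10682 · e^0.089000
= 10682 × 1.093081 = €11,676 per tonne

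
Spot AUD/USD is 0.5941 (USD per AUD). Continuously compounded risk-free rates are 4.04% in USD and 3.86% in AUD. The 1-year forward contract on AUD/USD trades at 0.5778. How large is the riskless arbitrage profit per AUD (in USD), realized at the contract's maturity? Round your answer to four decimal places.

0.0174 per AUD (in USD)

Fair forward: F* = S·e^(carry·T), with carry = (r_USD − r_AUD) = 0.0404 − 0.0386 = 0.0018
F* = 0.5941 · e^(0.0018 × 1) = 0.5941 · e^0.001800 = 0.5941 × 1.001802 = 0.5952
Market 0.5778 < fair 0.5952: forward underpriced → reverse cash-and-carry (short spot, go long the forward).
At maturity, profit = |F_mkt − F*| = |0.5778 − 0.5952| = 0.0174 per AUD (in USD)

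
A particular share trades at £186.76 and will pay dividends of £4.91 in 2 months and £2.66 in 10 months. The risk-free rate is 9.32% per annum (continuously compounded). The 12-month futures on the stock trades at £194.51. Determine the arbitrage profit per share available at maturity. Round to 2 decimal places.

PV(dividends) I = 4.91·e^(−0.0932·2/12) + 2.66·e^(−0.0932·10/12) = 7.2955
Fair futures F* = (S − I)·e^(rT) = (186.76 − 7.2955)·e^0.093200 = 179.4645 × 1.097681 = 196.9948
Market £194.51 < fair 196.9948: forward underpriced → reverse cash-and-carry (short the stock, invest proceeds at r, pay the dividends, go long the forward).
Profit at T = |F_mkt − F*| = |194.51 − 196.9948| = £2.48 per share

£2.48 per share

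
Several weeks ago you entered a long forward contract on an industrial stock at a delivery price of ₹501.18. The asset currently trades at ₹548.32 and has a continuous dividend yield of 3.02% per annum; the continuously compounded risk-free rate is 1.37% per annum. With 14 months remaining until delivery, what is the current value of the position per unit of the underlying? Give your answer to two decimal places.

Current fair forward for the remaining 14 months: F = S·e^((r − q)·T), (r − q) = 0.0137 − 0.0302 = -0.0165
F = 548.32 · e^(-0.0165 × 14/12) = 548.32 × 0.980934 = 537.8657
Value of long forward = (F − K)·e^(−rT) = (537.8657 − 501.18) · e^(−0.0137·14/12)
= 36.6857 × 0.984144 = 36.10

₹36.10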